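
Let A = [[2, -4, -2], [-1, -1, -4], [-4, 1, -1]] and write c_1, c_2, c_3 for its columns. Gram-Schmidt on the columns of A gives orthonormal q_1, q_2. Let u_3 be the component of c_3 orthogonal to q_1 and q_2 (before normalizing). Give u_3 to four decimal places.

c_1 = (2, -1, -4); ‖c_1‖ = 4.5826, so q_1 = (0.4364, -0.2182, -0.8729).
q_1·c_2 = 0.4364·(-4) + (-0.2182)·(-1) + (-0.8729)·1 = -2.4004.
u_2 = c_2 + 2.4004·q_1 = (-2.9524, -1.5238, -1.0952).
‖u_2‖ = 3.4983, so q_2 = (-0.8439, -0.4356, -0.3131).
q_1·c_3 = 0.4364·(-2) + (-0.2182)·(-4) + (-0.8729)·(-1) = 0.8729; q_2·c_3 = (-0.8439)·(-2) + (-0.4356)·(-4) + (-0.3131)·(-1) = 3.7433.
u_3 = c_3 − 0.8729·q_1 − 3.7433·q_2 = (0.7782, -2.1790, 0.9339).

u_3 = (0.7782, -2.1790, 0.9339)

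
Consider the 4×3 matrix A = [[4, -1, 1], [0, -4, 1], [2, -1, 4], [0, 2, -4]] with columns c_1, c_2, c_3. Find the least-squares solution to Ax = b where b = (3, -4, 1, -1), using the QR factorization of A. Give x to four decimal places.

e_1 = c_1/‖c_1‖ = (4, 0, 2, 0)/4.4721 = (0.8944, 0.0000, 0.4472, 0.0000).
r_{12} = e_1·c_2 = -1.3416.
u_2 = c_2 + 1.3416·e_1 = (0.2000, -4.0000, -0.4000, 2.0000).
‖u_2‖ = 4.4944, so e_2 = (0.0445, -0.8900, -0.0890, 0.4450).
r_{13} = e_1·c_3 = 2.6833; r_{23} = e_2·c_3 = -2.9815.
u_3 = c_3 − 2.6833·e_1 + 2.9815·e_2 = (-1.2673, -1.6535, 2.5347, -2.6733).
‖u_3‖ = 4.2321, so e_3 = (-0.2995, -0.3907, 0.5989, -0.6317).
Qᵀb = (3.1305, 3.1595, 1.8950).
Back-substitute: x_3 = 1.8950/4.2321 = 0.4478.
x_2 = (3.1595 + 2.9815·0.4478)/4.4944 = 1.0000.
x_1 = (3.1305 + 1.3416·1.0000 − 2.6833·0.4478)/4.4721 = 0.7313.

x = (0.7313, 1.0000, 0.4478)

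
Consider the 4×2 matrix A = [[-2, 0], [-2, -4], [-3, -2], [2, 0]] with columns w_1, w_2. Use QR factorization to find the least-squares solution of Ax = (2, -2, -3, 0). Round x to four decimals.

x = (-0.0714, 0.7500)

w_1 = (-2, -2, -3, 2); ‖w_1‖ = 4.5826, so q_1 = (-0.4364, -0.4364, -0.6547, 0.4364).
q_1·w_2 = (-0.4364)·0 + (-0.4364)·(-4) + (-0.6547)·(-2) + 0.4364·0 = 3.0551.
u_2 = w_2 − 3.0551·q_1 = (1.3333, -2.6667, 0.0000, -1.3333).
‖u_2‖ = 3.2660, so q_2 = (0.4082, -0.8165, 0.0000, -0.4082).
Qᵀb = (1.9640, 2.4495).
Back-substitute: x_2 = 2.4495/3.2660 = 0.7500.
x_1 = (1.9640 − 3.0551·0.7500)/4.5826 = -0.0714.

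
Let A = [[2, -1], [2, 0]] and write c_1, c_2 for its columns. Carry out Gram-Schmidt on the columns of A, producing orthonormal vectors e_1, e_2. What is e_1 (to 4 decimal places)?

e_1 = (0.7071, 0.7071)

c_1 = (2, 2); ‖c_1‖ = 2.8284, so e_1 = (0.7071, 0.7071).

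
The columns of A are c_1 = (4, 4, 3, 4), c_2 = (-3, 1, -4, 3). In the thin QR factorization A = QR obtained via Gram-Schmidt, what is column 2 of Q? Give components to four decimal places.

q_2 = (-0.4190, 0.2683, -0.6149, 0.6119)

c_1 = (4, 4, 3, 4); ‖c_1‖ = 7.5498, so q_1 = (0.5298, 0.5298, 0.3974, 0.5298).
q_1·c_2 = 0.5298·(-3) + 0.5298·1 + 0.3974·(-4) + 0.5298·3 = -1.0596.
u_2 = c_2 + 1.0596·q_1 = (-2.4386, 1.5614, -3.5789, 3.5614).
‖u_2‖ = 5.8204, so q_2 = (-0.4190, 0.2683, -0.6149, 0.6119).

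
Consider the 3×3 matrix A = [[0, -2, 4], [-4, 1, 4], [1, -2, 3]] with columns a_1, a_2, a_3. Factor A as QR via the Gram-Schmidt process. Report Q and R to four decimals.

Q = [[0.0000, -0.7624, -0.6472], [-0.9701, -0.1570, 0.1849], [0.2425, -0.6278, 0.7396]], R = [[4.1231, -1.4552, -3.1530], [0.0000, 2.6234, -5.5608], [0.0000, 0.0000, 0.3698]]

q_1 = a_1/‖a_1‖ = (0, -4, 1)/4.1231 = (0.0000, -0.9701, 0.2425).
r_{12} = q_1·a_2 = -1.4552.
u_2 = a_2 + 1.4552·q_1 = (-2.0000, -0.4118, -1.6471).
‖u_2‖ = 2.6234, so q_2 = (-0.7624, -0.1570, -0.6278).
r_{13} = q_1·a_3 = -3.1530; r_{23} = q_2·a_3 = -5.5608.
u_3 = a_3 + 3.1530·q_1 + 5.5608·q_2 = (-0.2393, 0.0684, 0.2735).
‖u_3‖ = 0.3698, so q_3 = (-0.6472, 0.1849, 0.7396).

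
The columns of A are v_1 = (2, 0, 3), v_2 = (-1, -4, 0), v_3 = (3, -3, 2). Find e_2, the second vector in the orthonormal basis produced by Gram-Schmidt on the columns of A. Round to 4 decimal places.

v_1 = (2, 0, 3); ‖v_1‖ = 3.6056, so e_1 = (0.5547, 0.0000, 0.8321).
e_1·v_2 = 0.5547·(-1) + 0.0000·(-4) + 0.8321·0 = -0.5547.
u_2 = v_2 + 0.5547·e_1 = (-0.6923, -4.0000, 0.4615).
‖u_2‖ = 4.0856, so e_2 = (-0.1694, -0.9790, 0.1130).

e_2 = (-0.1694, -0.9790, 0.1130)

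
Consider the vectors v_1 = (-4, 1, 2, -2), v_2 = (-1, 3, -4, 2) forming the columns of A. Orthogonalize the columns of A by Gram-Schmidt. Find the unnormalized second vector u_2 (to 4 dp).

v_1 = (-4, 1, 2, -2); ‖v_1‖ = 5.0000, so e_1 = (-0.8000, 0.2000, 0.4000, -0.4000).
e_1·v_2 = (-0.8000)·(-1) + 0.2000·3 + 0.4000·(-4) + (-0.4000)·2 = -1.0000.
u_2 = v_2 + 1.0000·e_1 = (-1.8000, 3.2000, -3.6000, 1.6000).

u_2 = (-1.8000, 3.2000, -3.6000, 1.6000)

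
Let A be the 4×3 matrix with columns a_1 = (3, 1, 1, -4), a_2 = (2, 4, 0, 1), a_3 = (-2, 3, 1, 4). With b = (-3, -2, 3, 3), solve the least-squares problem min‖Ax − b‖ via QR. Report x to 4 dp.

a_1 = (3, 1, 1, -4); ‖a_1‖ = 5.1962, so q_1 = (0.5774, 0.1925, 0.1925, -0.7698).
q_1·a_2 = 0.5774·2 + 0.1925·4 + 0.1925·0 + (-0.7698)·1 = 1.1547.
u_2 = a_2 − 1.1547·q_1 = (1.3333, 3.7778, -0.2222, 1.8889).
‖u_2‖ = 4.4347, so q_2 = (0.3007, 0.8519, -0.0501, 0.4259).
q_1·a_3 = 0.5774·(-2) + 0.1925·3 + 0.1925·1 + (-0.7698)·4 = -3.4641; q_2·a_3 = 0.3007·(-2) + 0.8519·3 + (-0.0501)·1 + 0.4259·4 = 3.6079.
u_3 = a_3 + 3.4641·q_1 − 3.6079·q_2 = (-1.0847, 0.5932, 1.8475, -0.2034).
‖u_3‖ = 2.2323, so q_3 = (-0.4859, 0.2657, 0.8276, -0.0911).
Qᵀb = (-3.8490, -1.4782, 3.1358).
Back-substitute: x_3 = 3.1358/2.2323 = 1.4048.
x_2 = (-1.4782 − 3.6079·1.4048)/4.4347 = -1.4762.
x_1 = (-3.8490 − 1.1547·(-1.4762) + 3.4641·1.4048)/5.1962 = 0.5238.

x = (0.5238, -1.4762, 1.4048)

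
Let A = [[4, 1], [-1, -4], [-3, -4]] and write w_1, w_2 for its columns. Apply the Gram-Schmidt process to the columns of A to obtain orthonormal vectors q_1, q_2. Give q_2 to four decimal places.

q_2 = (-0.4949, -0.7698, -0.4032)

w_1 = (4, -1, -3); ‖w_1‖ = 5.0990, so q_1 = (0.7845, -0.1961, -0.5883).
q_1·w_2 = 0.7845·1 + (-0.1961)·(-4) + (-0.5883)·(-4) = 3.9223.
u_2 = w_2 − 3.9223·q_1 = (-2.0769, -3.2308, -1.6923).
‖u_2‖ = 4.1971, so q_2 = (-0.4949, -0.7698, -0.4032).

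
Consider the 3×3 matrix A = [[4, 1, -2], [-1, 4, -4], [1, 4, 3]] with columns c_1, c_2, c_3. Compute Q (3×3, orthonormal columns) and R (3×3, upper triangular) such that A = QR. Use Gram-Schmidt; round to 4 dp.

Q = [[0.9428, 0.0196, -0.3328], [-0.2357, 0.7451, -0.6239], [0.2357, 0.6667, 0.7071]], R = [[4.2426, 0.9428, -0.2357], [0.0000, 5.6667, -1.0196], [0.0000, 0.0000, 5.2825]]

q_1 = c_1/‖c_1‖ = (4, -1, 1)/4.2426 = (0.9428, -0.2357, 0.2357).
r_{12} = q_1·c_2 = 0.9428.
u_2 = c_2 − 0.9428·q_1 = (0.1111, 4.2222, 3.7778).
‖u_2‖ = 5.6667, so q_2 = (0.0196, 0.7451, 0.6667).
r_{13} = q_1·c_3 = -0.2357; r_{23} = q_2·c_3 = -1.0196.
u_3 = c_3 + 0.2357·q_1 + 1.0196·q_2 = (-1.7578, -3.2958, 3.7353).
‖u_3‖ = 5.2825, so q_3 = (-0.3328, -0.6239, 0.7071).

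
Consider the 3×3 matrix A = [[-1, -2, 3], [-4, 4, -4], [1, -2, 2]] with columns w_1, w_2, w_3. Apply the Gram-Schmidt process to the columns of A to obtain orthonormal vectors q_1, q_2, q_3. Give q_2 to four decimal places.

w_1 = (-1, -4, 1); ‖w_1‖ = 4.2426, so q_1 = (-0.2357, -0.9428, 0.2357).
q_1·w_2 = (-0.2357)·(-2) + (-0.9428)·4 + 0.2357·(-2) = -3.7712.
u_2 = w_2 + 3.7712·q_1 = (-2.8889, 0.4444, -1.1111).
‖u_2‖ = 3.1269, so q_2 = (-0.9239, 0.1421, -0.3553).

q_2 = (-0.9239, 0.1421, -0.3553)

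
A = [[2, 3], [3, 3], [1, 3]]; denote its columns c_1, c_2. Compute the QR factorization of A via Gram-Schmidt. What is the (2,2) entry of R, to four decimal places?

r_{22} = 1.9640

c_1 = (2, 3, 1); ‖c_1‖ = 3.7417, so e_1 = (0.5345, 0.8018, 0.2673).
e_1·c_2 = 0.5345·3 + 0.8018·3 + 0.2673·3 = 4.8107.
u_2 = c_2 − 4.8107·e_1 = (0.4286, -0.8571, 1.7143).
r_{22} = ‖u_2‖ = 1.9640.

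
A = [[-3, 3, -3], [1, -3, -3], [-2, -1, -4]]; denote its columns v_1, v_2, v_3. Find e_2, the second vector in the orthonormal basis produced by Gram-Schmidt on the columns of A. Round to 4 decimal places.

e_2 = (0.2489, -0.6638, -0.7053)

v_1 = (-3, 1, -2); ‖v_1‖ = 3.7417, so e_1 = (-0.8018, 0.2673, -0.5345).
e_1·v_2 = (-0.8018)·3 + 0.2673·(-3) + (-0.5345)·(-1) = -2.6726.
u_2 = v_2 + 2.6726·e_1 = (0.8571, -2.2857, -2.4286).
‖u_2‖ = 3.4434, so e_2 = (0.2489, -0.6638, -0.7053).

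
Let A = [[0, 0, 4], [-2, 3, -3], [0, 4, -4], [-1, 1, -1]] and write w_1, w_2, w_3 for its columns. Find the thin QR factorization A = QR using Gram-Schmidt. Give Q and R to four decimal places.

Q = [[0.0000, 0.0000, 1.0000], [-0.8944, 0.0497, 0.0000], [0.0000, 0.9938, 0.0000], [-0.4472, -0.0994, 0.0000]], R = [[2.2361, -3.1305, 3.1305], [0.0000, 4.0249, -4.0249], [0.0000, 0.0000, 4.0000]]

w_1 = (0, -2, 0, -1); ‖w_1‖ = 2.2361, so e_1 = (0.0000, -0.8944, 0.0000, -0.4472).
e_1·w_2 = 0.0000·0 + (-0.8944)·3 + 0.0000·4 + (-0.4472)·1 = -3.1305.
u_2 = w_2 + 3.1305·e_1 = (0.0000, 0.2000, 4.0000, -0.4000).
‖u_2‖ = 4.0249, so e_2 = (0.0000, 0.0497, 0.9938, -0.0994).
e_1·w_3 = 0.0000·4 + (-0.8944)·(-3) + 0.0000·(-4) + (-0.4472)·(-1) = 3.1305; e_2·w_3 = 0.0000·4 + 0.0497·(-3) + 0.9938·(-4) + (-0.0994)·(-1) = -4.0249.
u_3 = w_3 − 3.1305·e_1 + 4.0249·e_2 = (4.0000, 0.0000, 0.0000, 0.0000).
‖u_3‖ = 4.0000, so e_3 = (1.0000, 0.0000, 0.0000, 0.0000).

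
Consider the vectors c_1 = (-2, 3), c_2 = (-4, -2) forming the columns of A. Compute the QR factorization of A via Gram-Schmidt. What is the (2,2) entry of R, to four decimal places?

c_1 = (-2, 3); ‖c_1‖ = 3.6056, so e_1 = (-0.5547, 0.8321).
e_1·c_2 = (-0.5547)·(-4) + 0.8321·(-2) = 0.5547.
u_2 = c_2 − 0.5547·e_1 = (-3.6923, -2.4615).
r_{22} = ‖u_2‖ = 4.4376.

r_{22} = 4.4376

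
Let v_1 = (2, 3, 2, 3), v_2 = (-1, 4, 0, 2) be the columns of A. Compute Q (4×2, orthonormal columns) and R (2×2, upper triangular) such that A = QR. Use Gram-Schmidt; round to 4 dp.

Q = [[0.3922, -0.6679], [0.5883, 0.6449], [0.3922, -0.3685], [0.5883, 0.0461]], R = [[5.0990, 3.1379], [0.0000, 3.3397]]

v_1 = (2, 3, 2, 3); ‖v_1‖ = 5.0990, so e_1 = (0.3922, 0.5883, 0.3922, 0.5883).
e_1·v_2 = 0.3922·(-1) + 0.5883·4 + 0.3922·0 + 0.5883·2 = 3.1379.
u_2 = v_2 − 3.1379·e_1 = (-2.2308, 2.1538, -1.2308, 0.1538).
‖u_2‖ = 3.3397, so e_2 = (-0.6679, 0.6449, -0.3685, 0.0461).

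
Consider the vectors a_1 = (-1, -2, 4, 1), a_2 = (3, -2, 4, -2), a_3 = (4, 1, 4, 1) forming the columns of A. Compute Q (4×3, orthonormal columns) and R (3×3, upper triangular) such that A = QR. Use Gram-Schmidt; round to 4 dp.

Q = [[-0.2132, 0.7715, 0.4505], [-0.4264, -0.1334, 0.6051], [0.8528, 0.2667, 0.2650], [0.2132, -0.5620, 0.6006]], R = [[4.6904, 3.1980, 2.3452], [0.0000, 4.7721, 3.4576], [0.0000, 0.0000, 4.0675]]

a_1 = (-1, -2, 4, 1); ‖a_1‖ = 4.6904, so e_1 = (-0.2132, -0.4264, 0.8528, 0.2132).
e_1·a_2 = (-0.2132)·3 + (-0.4264)·(-2) + 0.8528·4 + 0.2132·(-2) = 3.1980.
u_2 = a_2 − 3.1980·e_1 = (3.6818, -0.6364, 1.2727, -2.6818).
‖u_2‖ = 4.7721, so e_2 = (0.7715, -0.1334, 0.2667, -0.5620).
e_1·a_3 = (-0.2132)·4 + (-0.4264)·1 + 0.8528·4 + 0.2132·1 = 2.3452; e_2·a_3 = 0.7715·4 + (-0.1334)·1 + 0.2667·4 + (-0.5620)·1 = 3.4576.
u_3 = a_3 − 2.3452·e_1 − 3.4576·e_2 = (1.8323, 2.4611, 1.0778, 2.4431).
‖u_3‖ = 4.0675, so e_3 = (0.4505, 0.6051, 0.2650, 0.6006).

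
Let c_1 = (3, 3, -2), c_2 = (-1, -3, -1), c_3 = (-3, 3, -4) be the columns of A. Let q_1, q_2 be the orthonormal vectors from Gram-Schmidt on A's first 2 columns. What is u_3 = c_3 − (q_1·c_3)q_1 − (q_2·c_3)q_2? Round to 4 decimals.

c_1 = (3, 3, -2); ‖c_1‖ = 4.6904, so q_1 = (0.6396, 0.6396, -0.4264).
q_1·c_2 = 0.6396·(-1) + 0.6396·(-3) + (-0.4264)·(-1) = -2.1320.
u_2 = c_2 + 2.1320·q_1 = (0.3636, -1.6364, -1.9091).
‖u_2‖ = 2.5406, so q_2 = (0.1431, -0.6441, -0.7514).
q_1·c_3 = 0.6396·(-3) + 0.6396·3 + (-0.4264)·(-4) = 1.7056; q_2·c_3 = 0.1431·(-3) + (-0.6441)·3 + (-0.7514)·(-4) = 0.6441.
u_3 = c_3 − 1.7056·q_1 − 0.6441·q_2 = (-4.1831, 2.3239, -2.7887).

u_3 = (-4.1831, 2.3239, -2.7887)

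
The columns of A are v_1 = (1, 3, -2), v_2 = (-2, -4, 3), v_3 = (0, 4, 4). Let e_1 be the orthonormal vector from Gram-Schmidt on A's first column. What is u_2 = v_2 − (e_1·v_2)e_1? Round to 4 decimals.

u_2 = (-0.5714, 0.2857, 0.1429)

v_1 = (1, 3, -2); ‖v_1‖ = 3.7417, so e_1 = (0.2673, 0.8018, -0.5345).
e_1·v_2 = 0.2673·(-2) + 0.8018·(-4) + (-0.5345)·3 = -5.3452.
u_2 = v_2 + 5.3452·e_1 = (-0.5714, 0.2857, 0.1429).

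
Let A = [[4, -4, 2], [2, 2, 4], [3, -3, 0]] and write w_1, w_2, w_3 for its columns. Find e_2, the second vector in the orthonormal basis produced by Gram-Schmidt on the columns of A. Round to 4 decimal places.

w_1 = (4, 2, 3); ‖w_1‖ = 5.3852, so e_1 = (0.7428, 0.3714, 0.5571).
e_1·w_2 = 0.7428·(-4) + 0.3714·2 + 0.5571·(-3) = -3.8996.
u_2 = w_2 + 3.8996·e_1 = (-1.1034, 3.4483, -0.8276).
‖u_2‖ = 3.7139, so e_2 = (-0.2971, 0.9285, -0.2228).

e_2 = (-0.2971, 0.9285, -0.2228)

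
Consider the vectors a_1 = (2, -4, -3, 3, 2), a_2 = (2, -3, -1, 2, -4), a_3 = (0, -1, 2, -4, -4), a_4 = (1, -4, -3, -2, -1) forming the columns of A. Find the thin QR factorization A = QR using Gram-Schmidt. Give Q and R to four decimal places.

Q = [[0.3086, 0.2286, 0.0708, -0.2522], [-0.6172, -0.2652, -0.5909, 0.2144], [-0.4629, 0.0411, 0.0777, -0.8758], [0.4629, 0.1509, -0.7976, -0.2823], [0.3086, -0.9236, 0.0603, -0.2091]], R = [[6.4807, 2.6232, -3.3947, 2.9318], [0.0000, 5.2076, 3.4382, 1.7877], [0.0000, 0.0000, 3.6953, 3.7361], [0.0000, 0.0000, 0.0000, 2.2914]]

e_1 = a_1/‖a_1‖ = (2, -4, -3, 3, 2)/6.4807 = (0.3086, -0.6172, -0.4629, 0.4629, 0.3086).
r_{12} = e_1·a_2 = 2.6232.
u_2 = a_2 − 2.6232·e_1 = (1.1905, -1.3810, 0.2143, 0.7857, -4.8095).
‖u_2‖ = 5.2076, so e_2 = (0.2286, -0.2652, 0.0411, 0.1509, -0.9236).
r_{13} = e_1·a_3 = -3.3947; r_{23} = e_2·a_3 = 3.4382.
u_3 = a_3 + 3.3947·e_1 − 3.4382·e_2 = (0.2616, -2.1835, 0.2871, -2.9473, 0.2230).
‖u_3‖ = 3.6953, so e_3 = (0.0708, -0.5909, 0.0777, -0.7976, 0.0603).
r_{14} = e_1·a_4 = 2.9318; r_{24} = e_2·a_4 = 1.7877; r_{34} = e_3·a_4 = 3.7361.
u_4 = a_4 − 2.9318·e_1 − 1.7877·e_2 − 3.7361·e_3 = (-0.5780, 0.4912, -2.0067, -0.6469, -0.4792).
‖u_4‖ = 2.2914, so e_4 = (-0.2522, 0.2144, -0.8758, -0.2823, -0.2091).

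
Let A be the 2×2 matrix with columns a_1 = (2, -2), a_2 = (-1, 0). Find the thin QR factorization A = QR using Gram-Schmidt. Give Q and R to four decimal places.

Q = [[0.7071, -0.7071], [-0.7071, -0.7071]], R = [[2.8284, -0.7071], [0.0000, 0.7071]]

a_1 = (2, -2); ‖a_1‖ = 2.8284, so q_1 = (0.7071, -0.7071).
q_1·a_2 = 0.7071·(-1) + (-0.7071)·0 = -0.7071.
u_2 = a_2 + 0.7071·q_1 = (-0.5000, -0.5000).
‖u_2‖ = 0.7071, so q_2 = (-0.7071, -0.7071).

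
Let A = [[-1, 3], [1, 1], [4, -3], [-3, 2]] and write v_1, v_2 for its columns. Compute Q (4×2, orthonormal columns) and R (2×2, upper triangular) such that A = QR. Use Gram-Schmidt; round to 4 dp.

Q = [[-0.1925, 0.7897], [0.1925, 0.6084], [0.7698, -0.0129], [-0.5774, -0.0777]], R = [[5.1962, -3.8490], [0.0000, 2.8610]]

e_1 = v_1/‖v_1‖ = (-1, 1, 4, -3)/5.1962 = (-0.1925, 0.1925, 0.7698, -0.5774).
r_{12} = e_1·v_2 = -3.8490.
u_2 = v_2 + 3.8490·e_1 = (2.2593, 1.7407, -0.0370, -0.2222).
‖u_2‖ = 2.8610, so e_2 = (0.7897, 0.6084, -0.0129, -0.0777).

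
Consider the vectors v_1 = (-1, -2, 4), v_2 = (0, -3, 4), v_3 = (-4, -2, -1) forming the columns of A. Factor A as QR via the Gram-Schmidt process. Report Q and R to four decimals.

Q = [[-0.2182, 0.7498, -0.6247], [-0.4364, -0.6475, -0.6247], [0.8729, -0.1363, -0.4685]], R = [[4.5826, 4.8008, 0.8729], [0.0000, 1.3973, -1.5677], [0.0000, 0.0000, 4.2167]]

q_1 = v_1/‖v_1‖ = (-1, -2, 4)/4.5826 = (-0.2182, -0.4364, 0.8729).
r_{12} = q_1·v_2 = 4.8008.
u_2 = v_2 − 4.8008·q_1 = (1.0476, -0.9048, -0.1905).
‖u_2‖ = 1.3973, so q_2 = (0.7498, -0.6475, -0.1363).
r_{13} = q_1·v_3 = 0.8729; r_{23} = q_2·v_3 = -1.5677.
u_3 = v_3 − 0.8729·q_1 + 1.5677·q_2 = (-2.6341, -2.6341, -1.9756).
‖u_3‖ = 4.2167, so q_3 = (-0.6247, -0.6247, -0.4685).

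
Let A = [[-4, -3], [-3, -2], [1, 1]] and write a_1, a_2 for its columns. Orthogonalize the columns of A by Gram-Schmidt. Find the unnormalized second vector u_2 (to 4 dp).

e_1 = a_1/‖a_1‖ = (-4, -3, 1)/5.0990 = (-0.7845, -0.5883, 0.1961).
r_{12} = e_1·a_2 = 3.7262.
u_2 = a_2 − 3.7262·e_1 = (-0.0769, 0.1923, 0.2692).

u_2 = (-0.0769, 0.1923, 0.2692)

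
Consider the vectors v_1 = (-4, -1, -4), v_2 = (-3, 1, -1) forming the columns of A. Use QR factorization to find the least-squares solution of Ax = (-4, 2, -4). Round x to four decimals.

x = (0.4348, 1.0435)

e_1 = v_1/‖v_1‖ = (-4, -1, -4)/5.7446 = (-0.6963, -0.1741, -0.6963).
r_{12} = e_1·v_2 = 2.6112.
u_2 = v_2 − 2.6112·e_1 = (-1.1818, 1.4545, 0.8182).
‖u_2‖ = 2.0449, so e_2 = (-0.5779, 0.7113, 0.4001).
Qᵀb = (5.2223, 2.1339).
Back-substitute: x_2 = 2.1339/2.0449 = 1.0435.
x_1 = (5.2223 − 2.6112·1.0435)/5.7446 = 0.4348.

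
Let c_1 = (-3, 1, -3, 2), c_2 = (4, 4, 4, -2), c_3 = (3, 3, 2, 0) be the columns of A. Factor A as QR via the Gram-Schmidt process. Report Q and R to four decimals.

c_1 = (-3, 1, -3, 2); ‖c_1‖ = 4.7958, so q_1 = (-0.6255, 0.2085, -0.6255, 0.4170).
q_1·c_2 = (-0.6255)·4 + 0.2085·4 + (-0.6255)·4 + 0.4170·(-2) = -5.0043.
u_2 = c_2 + 5.0043·q_1 = (0.8696, 5.0435, 0.8696, 0.0870).
‖u_2‖ = 5.1920, so q_2 = (0.1675, 0.9714, 0.1675, 0.0167).
q_1·c_3 = (-0.6255)·3 + 0.2085·3 + (-0.6255)·2 + 0.4170·0 = -2.5022; q_2·c_3 = 0.1675·3 + 0.9714·3 + 0.1675·2 + 0.0167·0 = 3.7516.
u_3 = c_3 + 2.5022·q_1 − 3.7516·q_2 = (0.8065, -0.1226, -0.1935, 0.9806).
‖u_3‖ = 1.2902, so q_3 = (0.6251, -0.0950, -0.1500, 0.7601).

Q = [[-0.6255, 0.1675, 0.6251], [0.2085, 0.9714, -0.0950], [-0.6255, 0.1675, -0.1500], [0.4170, 0.0167, 0.7601]], R = [[4.7958, -5.0043, -2.5022], [0.0000, 5.1920, 3.7516], [0.0000, 0.0000, 1.2902]]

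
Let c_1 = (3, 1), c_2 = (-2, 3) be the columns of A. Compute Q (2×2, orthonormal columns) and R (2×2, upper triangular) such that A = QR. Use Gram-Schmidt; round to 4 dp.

e_1 = c_1/‖c_1‖ = (3, 1)/3.1623 = (0.9487, 0.3162).
r_{12} = e_1·c_2 = -0.9487.
u_2 = c_2 + 0.9487·e_1 = (-1.1000, 3.3000).
‖u_2‖ = 3.4785, so e_2 = (-0.3162, 0.9487).

Q = [[0.9487, -0.3162], [0.3162, 0.9487]], R = [[3.1623, -0.9487], [0.0000, 3.4785]]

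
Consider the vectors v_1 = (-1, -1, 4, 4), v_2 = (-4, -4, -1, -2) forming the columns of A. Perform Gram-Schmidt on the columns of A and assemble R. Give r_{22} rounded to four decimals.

v_1 = (-1, -1, 4, 4); ‖v_1‖ = 5.8310, so q_1 = (-0.1715, -0.1715, 0.6860, 0.6860).
q_1·v_2 = (-0.1715)·(-4) + (-0.1715)·(-4) + 0.6860·(-1) + 0.6860·(-2) = -0.6860.
u_2 = v_2 + 0.6860·q_1 = (-4.1176, -4.1176, -0.5294, -1.5294).
r_{22} = ‖u_2‖ = 6.0440.

r_{22} = 6.0440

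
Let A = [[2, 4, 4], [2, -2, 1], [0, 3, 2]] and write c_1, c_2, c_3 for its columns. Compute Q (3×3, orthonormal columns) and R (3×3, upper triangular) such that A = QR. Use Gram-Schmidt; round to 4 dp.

e_1 = c_1/‖c_1‖ = (2, 2, 0)/2.8284 = (0.7071, 0.7071, 0.0000).
r_{12} = e_1·c_2 = 1.4142.
u_2 = c_2 − 1.4142·e_1 = (3.0000, -3.0000, 3.0000).
‖u_2‖ = 5.1962, so e_2 = (0.5774, -0.5774, 0.5774).
r_{13} = e_1·c_3 = 3.5355; r_{23} = e_2·c_3 = 2.8868.
u_3 = c_3 − 3.5355·e_1 − 2.8868·e_2 = (-0.1667, 0.1667, 0.3333).
‖u_3‖ = 0.4082, so e_3 = (-0.4082, 0.4082, 0.8165).

Q = [[0.7071, 0.5774, -0.4082], [0.7071, -0.5774, 0.4082], [0.0000, 0.5774, 0.8165]], R = [[2.8284, 1.4142, 3.5355], [0.0000, 5.1962, 2.8868], [0.0000, 0.0000, 0.4082]]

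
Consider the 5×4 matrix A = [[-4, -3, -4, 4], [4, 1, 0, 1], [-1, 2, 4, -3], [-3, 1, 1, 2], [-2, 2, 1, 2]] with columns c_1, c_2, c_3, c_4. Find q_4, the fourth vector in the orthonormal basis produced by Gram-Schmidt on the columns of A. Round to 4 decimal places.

q_4 = (0.2925, 0.5948, 0.2453, 0.5857, -0.3968)

q_1 = c_1/‖c_1‖ = (-4, 4, -1, -3, -2)/6.7823 = (-0.5898, 0.5898, -0.1474, -0.4423, -0.2949).
r_{12} = q_1·c_2 = 1.0321.
u_2 = c_2 − 1.0321·q_1 = (-2.3913, 0.3913, 2.1522, 1.4565, 2.3043).
‖u_2‖ = 4.2349, so q_2 = (-0.5647, 0.0924, 0.5082, 0.3439, 0.5441).
r_{13} = q_1·c_3 = 1.0321; r_{23} = q_2·c_3 = 5.1795.
u_3 = c_3 − 1.0321·q_1 − 5.1795·q_2 = (-0.4667, -1.0873, 1.5200, -0.3248, -1.5139).
‖u_3‖ = 2.4714, so q_3 = (-0.1888, -0.4399, 0.6150, -0.1314, -0.6126).
r_{14} = q_1·c_4 = -2.8014; r_{24} = q_2·c_4 = -1.9147; r_{34} = q_3·c_4 = -4.5284.
u_4 = c_4 + 2.8014·q_1 + 1.9147·q_2 + 4.5284·q_3 = (0.4116, 0.8369, 0.3451, 0.8242, -0.5582).
‖u_4‖ = 1.4070, so q_4 = (0.2925, 0.5948, 0.2453, 0.5857, -0.3968).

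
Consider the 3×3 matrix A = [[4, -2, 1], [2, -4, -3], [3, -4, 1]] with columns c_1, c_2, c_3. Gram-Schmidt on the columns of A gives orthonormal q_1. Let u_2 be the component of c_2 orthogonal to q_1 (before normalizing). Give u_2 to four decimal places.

c_1 = (4, 2, 3); ‖c_1‖ = 5.3852, so q_1 = (0.7428, 0.3714, 0.5571).
q_1·c_2 = 0.7428·(-2) + 0.3714·(-4) + 0.5571·(-4) = -5.1995.
u_2 = c_2 + 5.1995·q_1 = (1.8621, -2.0690, -1.1034).

u_2 = (1.8621, -2.0690, -1.1034)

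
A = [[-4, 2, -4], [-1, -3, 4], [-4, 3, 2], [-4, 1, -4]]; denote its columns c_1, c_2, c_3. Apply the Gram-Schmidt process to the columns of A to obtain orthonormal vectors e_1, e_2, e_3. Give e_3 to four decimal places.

c_1 = (-4, -1, -4, -4); ‖c_1‖ = 7.0000, so e_1 = (-0.5714, -0.1429, -0.5714, -0.5714).
e_1·c_2 = (-0.5714)·2 + (-0.1429)·(-3) + (-0.5714)·3 + (-0.5714)·1 = -3.0000.
u_2 = c_2 + 3.0000·e_1 = (0.2857, -3.4286, 1.2857, -0.7143).
‖u_2‖ = 3.7417, so e_2 = (0.0764, -0.9163, 0.3436, -0.1909).
e_1·c_3 = (-0.5714)·(-4) + (-0.1429)·4 + (-0.5714)·2 + (-0.5714)·(-4) = 2.8571; e_2·c_3 = 0.0764·(-4) + (-0.9163)·4 + 0.3436·2 + (-0.1909)·(-4) = -2.5199.
u_3 = c_3 − 2.8571·e_1 + 2.5199·e_2 = (-2.1749, 2.0991, 4.4985, -2.8484).
‖u_3‖ = 6.1227, so e_3 = (-0.3552, 0.3428, 0.7347, -0.4652).

e_3 = (-0.3552, 0.3428, 0.7347, -0.4652)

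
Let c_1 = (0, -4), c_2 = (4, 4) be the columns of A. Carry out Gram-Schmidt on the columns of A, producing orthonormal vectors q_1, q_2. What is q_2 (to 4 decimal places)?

q_1 = c_1/‖c_1‖ = (0, -4)/4.0000 = (0.0000, -1.0000).
r_{12} = q_1·c_2 = -4.0000.
u_2 = c_2 + 4.0000·q_1 = (4.0000, 0.0000).
‖u_2‖ = 4.0000, so q_2 = (1.0000, 0.0000).

q_2 = (1.0000, 0.0000)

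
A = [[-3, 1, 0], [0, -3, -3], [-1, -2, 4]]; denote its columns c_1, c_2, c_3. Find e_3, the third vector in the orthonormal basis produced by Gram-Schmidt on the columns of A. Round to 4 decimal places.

e_3 = (-0.2545, -0.5937, 0.7634)

e_1 = c_1/‖c_1‖ = (-3, 0, -1)/3.1623 = (-0.9487, 0.0000, -0.3162).
r_{12} = e_1·c_2 = -0.3162.
u_2 = c_2 + 0.3162·e_1 = (0.7000, -3.0000, -2.1000).
‖u_2‖ = 3.7283, so e_2 = (0.1878, -0.8047, -0.5633).
r_{13} = e_1·c_3 = -1.2649; r_{23} = e_2·c_3 = 0.1609.
u_3 = c_3 + 1.2649·e_1 − 0.1609·e_2 = (-1.2302, -2.8705, 3.6906).
‖u_3‖ = 4.8347, so e_3 = (-0.2545, -0.5937, 0.7634).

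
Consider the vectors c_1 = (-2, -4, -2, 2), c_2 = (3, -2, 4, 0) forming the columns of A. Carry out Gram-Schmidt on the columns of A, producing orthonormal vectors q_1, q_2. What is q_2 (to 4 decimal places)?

q_2 = (0.4885, -0.5427, 0.6784, 0.0814)

c_1 = (-2, -4, -2, 2); ‖c_1‖ = 5.2915, so q_1 = (-0.3780, -0.7559, -0.3780, 0.3780).
q_1·c_2 = (-0.3780)·3 + (-0.7559)·(-2) + (-0.3780)·4 + 0.3780·0 = -1.1339.
u_2 = c_2 + 1.1339·q_1 = (2.5714, -2.8571, 3.5714, 0.4286).
‖u_2‖ = 5.2644, so q_2 = (0.4885, -0.5427, 0.6784, 0.0814).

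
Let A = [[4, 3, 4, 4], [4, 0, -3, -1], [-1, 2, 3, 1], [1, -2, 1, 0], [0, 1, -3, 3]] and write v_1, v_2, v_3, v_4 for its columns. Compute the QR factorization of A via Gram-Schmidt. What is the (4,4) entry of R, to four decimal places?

v_1 = (4, 4, -1, 1, 0); ‖v_1‖ = 5.8310, so e_1 = (0.6860, 0.6860, -0.1715, 0.1715, 0.0000).
e_1·v_2 = 0.6860·3 + 0.6860·0 + (-0.1715)·2 + 0.1715·(-2) + 0.0000·1 = 1.3720.
u_2 = v_2 − 1.3720·e_1 = (2.0588, -0.9412, 2.2353, -2.2353, 1.0000).
‖u_2‖ = 4.0147, so e_2 = (0.5128, -0.2344, 0.5568, -0.5568, 0.2491).
e_1·v_3 = 0.6860·4 + 0.6860·(-3) + (-0.1715)·3 + 0.1715·1 + 0.0000·(-3) = 0.3430; e_2·v_3 = 0.5128·4 + (-0.2344)·(-3) + 0.5568·3 + (-0.5568)·1 + 0.2491·(-3) = 3.1209.
u_3 = v_3 − 0.3430·e_1 − 3.1209·e_2 = (2.1642, -2.5036, 1.3212, 2.6788, -3.7774).
‖u_3‖ = 5.8431, so e_3 = (0.3704, -0.4285, 0.2261, 0.4585, -0.6465).
e_1·v_4 = 0.6860·4 + 0.6860·(-1) + (-0.1715)·1 + 0.1715·0 + 0.0000·3 = 1.8865; e_2·v_4 = 0.5128·4 + (-0.2344)·(-1) + 0.5568·1 + (-0.5568)·0 + 0.2491·3 = 3.5898; e_3·v_4 = 0.3704·4 + (-0.4285)·(-1) + 0.2261·1 + 0.4585·0 + (-0.6465)·3 = 0.1967.
u_4 = v_4 − 1.8865·e_1 − 3.5898·e_2 − 0.1967·e_3 = (0.7921, -1.3683, -0.7197, 1.5850, 2.2330).
r_{44} = ‖u_4‖ = 3.2428.

r_{44} = 3.2428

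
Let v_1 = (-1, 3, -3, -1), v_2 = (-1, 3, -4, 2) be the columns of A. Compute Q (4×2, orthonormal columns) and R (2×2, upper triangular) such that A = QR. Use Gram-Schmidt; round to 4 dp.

e_1 = v_1/‖v_1‖ = (-1, 3, -3, -1)/4.4721 = (-0.2236, 0.6708, -0.6708, -0.2236).
r_{12} = e_1·v_2 = 4.4721.
u_2 = v_2 − 4.4721·e_1 = (0.0000, 0.0000, -1.0000, 3.0000).
‖u_2‖ = 3.1623, so e_2 = (0.0000, 0.0000, -0.3162, 0.9487).

Q = [[-0.2236, 0.0000], [0.6708, 0.0000], [-0.6708, -0.3162], [-0.2236, 0.9487]], R = [[4.4721, 4.4721], [0.0000, 3.1623]]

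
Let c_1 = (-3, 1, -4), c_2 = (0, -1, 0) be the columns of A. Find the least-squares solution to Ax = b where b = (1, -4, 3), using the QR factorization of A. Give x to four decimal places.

x = (-0.6000, 3.4000)

c_1 = (-3, 1, -4); ‖c_1‖ = 5.0990, so e_1 = (-0.5883, 0.1961, -0.7845).
e_1·c_2 = (-0.5883)·0 + 0.1961·(-1) + (-0.7845)·0 = -0.1961.
u_2 = c_2 + 0.1961·e_1 = (-0.1154, -0.9615, -0.1538).
‖u_2‖ = 0.9806, so e_2 = (-0.1177, -0.9806, -0.1569).
Qᵀb = (-3.7262, 3.3340).
Back-substitute: x_2 = 3.3340/0.9806 = 3.4000.
x_1 = (-3.7262 + 0.1961·3.4000)/5.0990 = -0.6000.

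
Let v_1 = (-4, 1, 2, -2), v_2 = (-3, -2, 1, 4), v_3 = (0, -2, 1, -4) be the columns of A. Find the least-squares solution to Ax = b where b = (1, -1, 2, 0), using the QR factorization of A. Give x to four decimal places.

x = (-0.1861, 0.1906, 0.3612)

v_1 = (-4, 1, 2, -2); ‖v_1‖ = 5.0000, so e_1 = (-0.8000, 0.2000, 0.4000, -0.4000).
e_1·v_2 = (-0.8000)·(-3) + 0.2000·(-2) + 0.4000·1 + (-0.4000)·4 = 0.8000.
u_2 = v_2 − 0.8000·e_1 = (-2.3600, -2.1600, 0.6800, 4.3200).
‖u_2‖ = 5.4185, so e_2 = (-0.4355, -0.3986, 0.1255, 0.7973).
e_1·v_3 = (-0.8000)·0 + 0.2000·(-2) + 0.4000·1 + (-0.4000)·(-4) = 1.6000; e_2·v_3 = (-0.4355)·0 + (-0.3986)·(-2) + 0.1255·1 + 0.7973·(-4) = -2.2663.
u_3 = v_3 − 1.6000·e_1 + 2.2663·e_2 = (0.2929, -3.2234, 0.6444, -1.5531).
‖u_3‖ = 3.6474, so e_3 = (0.0803, -0.8838, 0.1767, -0.4258).
Qᵀb = (-0.2000, 0.2141, 1.3174).
Back-substitute: x_3 = 1.3174/3.6474 = 0.3612.
x_2 = (0.2141 + 2.2663·0.3612)/5.4185 = 0.1906.
x_1 = (-0.2000 − 0.8000·0.1906 − 1.6000·0.3612)/5.0000 = -0.1861.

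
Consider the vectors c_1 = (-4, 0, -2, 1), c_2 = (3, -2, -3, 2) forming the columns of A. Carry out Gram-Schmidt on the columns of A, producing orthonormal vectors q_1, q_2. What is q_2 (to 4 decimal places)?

q_1 = c_1/‖c_1‖ = (-4, 0, -2, 1)/4.5826 = (-0.8729, 0.0000, -0.4364, 0.2182).
r_{12} = q_1·c_2 = -0.8729.
u_2 = c_2 + 0.8729·q_1 = (2.2381, -2.0000, -3.3810, 2.1905).
‖u_2‖ = 5.0238, so q_2 = (0.4455, -0.3981, -0.6730, 0.4360).

q_2 = (0.4455, -0.3981, -0.6730, 0.4360)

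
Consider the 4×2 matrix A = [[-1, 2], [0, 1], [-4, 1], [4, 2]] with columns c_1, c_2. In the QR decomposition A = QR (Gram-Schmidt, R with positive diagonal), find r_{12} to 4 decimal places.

r_{12} = 0.3482

e_1 = c_1/‖c_1‖ = (-1, 0, -4, 4)/5.7446 = (-0.1741, 0.0000, -0.6963, 0.6963).
r_{12} = e_1·c_2 = 0.3482.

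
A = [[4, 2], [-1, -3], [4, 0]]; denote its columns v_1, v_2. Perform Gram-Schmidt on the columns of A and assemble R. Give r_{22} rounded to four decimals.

v_1 = (4, -1, 4); ‖v_1‖ = 5.7446, so q_1 = (0.6963, -0.1741, 0.6963).
q_1·v_2 = 0.6963·2 + (-0.1741)·(-3) + 0.6963·0 = 1.9149.
u_2 = v_2 − 1.9149·q_1 = (0.6667, -2.6667, -1.3333).
r_{22} = ‖u_2‖ = 3.0551.

r_{22} = 3.0551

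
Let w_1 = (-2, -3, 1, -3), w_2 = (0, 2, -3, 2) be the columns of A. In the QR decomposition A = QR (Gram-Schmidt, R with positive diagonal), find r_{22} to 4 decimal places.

r_{22} = 2.6865

w_1 = (-2, -3, 1, -3); ‖w_1‖ = 4.7958, so e_1 = (-0.4170, -0.6255, 0.2085, -0.6255).
e_1·w_2 = (-0.4170)·0 + (-0.6255)·2 + 0.2085·(-3) + (-0.6255)·2 = -3.1277.
u_2 = w_2 + 3.1277·e_1 = (-1.3043, 0.0435, -2.3478, 0.0435).
r_{22} = ‖u_2‖ = 2.6865.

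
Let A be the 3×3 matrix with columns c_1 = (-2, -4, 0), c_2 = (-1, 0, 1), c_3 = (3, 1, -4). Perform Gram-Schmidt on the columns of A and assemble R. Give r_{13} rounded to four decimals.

e_1 = c_1/‖c_1‖ = (-2, -4, 0)/4.4721 = (-0.4472, -0.8944, 0.0000).
r_{13} = e_1·c_3 = -2.2361.

r_{13} = -2.2361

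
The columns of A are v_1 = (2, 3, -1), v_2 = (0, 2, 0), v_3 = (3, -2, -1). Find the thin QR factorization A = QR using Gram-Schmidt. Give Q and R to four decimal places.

v_1 = (2, 3, -1); ‖v_1‖ = 3.7417, so e_1 = (0.5345, 0.8018, -0.2673).
e_1·v_2 = 0.5345·0 + 0.8018·2 + (-0.2673)·0 = 1.6036.
u_2 = v_2 − 1.6036·e_1 = (-0.8571, 0.7143, 0.4286).
‖u_2‖ = 1.1952, so e_2 = (-0.7171, 0.5976, 0.3586).
e_1·v_3 = 0.5345·3 + 0.8018·(-2) + (-0.2673)·(-1) = 0.2673; e_2·v_3 = (-0.7171)·3 + 0.5976·(-2) + 0.3586·(-1) = -3.7052.
u_3 = v_3 − 0.2673·e_1 + 3.7052·e_2 = (0.2000, 0.0000, 0.4000).
‖u_3‖ = 0.4472, so e_3 = (0.4472, 0.0000, 0.8944).

Q = [[0.5345, -0.7171, 0.4472], [0.8018, 0.5976, 0.0000], [-0.2673, 0.3586, 0.8944]], R = [[3.7417, 1.6036, 0.2673], [0.0000, 1.1952, -3.7052], [0.0000, 0.0000, 0.4472]]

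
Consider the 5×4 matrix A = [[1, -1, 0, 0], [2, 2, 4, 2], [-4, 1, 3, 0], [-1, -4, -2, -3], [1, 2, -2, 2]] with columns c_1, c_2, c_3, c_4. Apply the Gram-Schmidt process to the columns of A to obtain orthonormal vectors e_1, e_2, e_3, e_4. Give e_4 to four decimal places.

e_4 = (0.7612, 0.1140, 0.3242, 0.2033, 0.5110)

c_1 = (1, 2, -4, -1, 1); ‖c_1‖ = 4.7958, so e_1 = (0.2085, 0.4170, -0.8341, -0.2085, 0.2085).
e_1·c_2 = 0.2085·(-1) + 0.4170·2 + (-0.8341)·1 + (-0.2085)·(-4) + 0.2085·2 = 1.0426.
u_2 = c_2 − 1.0426·e_1 = (-1.2174, 1.5652, 1.8696, -3.7826, 1.7826).
‖u_2‖ = 4.9913, so e_2 = (-0.2439, 0.3136, 0.3746, -0.7578, 0.3571).
e_1·c_3 = 0.2085·0 + 0.4170·4 + (-0.8341)·3 + (-0.2085)·(-2) + 0.2085·(-2) = -0.8341; e_2·c_3 = (-0.2439)·0 + 0.3136·4 + 0.3746·3 + (-0.7578)·(-2) + 0.3571·(-2) = 3.1794.
u_3 = c_3 + 0.8341·e_1 − 3.1794·e_2 = (0.9494, 3.3508, 1.1134, 0.2356, -2.9616).
‖u_3‖ = 4.7112, so e_3 = (0.2015, 0.7112, 0.2363, 0.0500, -0.6286).
e_1·c_4 = 0.2085·0 + 0.4170·2 + (-0.8341)·0 + (-0.2085)·(-3) + 0.2085·2 = 1.8766; e_2·c_4 = (-0.2439)·0 + 0.3136·2 + 0.3746·0 + (-0.7578)·(-3) + 0.3571·2 = 3.6150; e_3·c_4 = 0.2015·0 + 0.7112·2 + 0.2363·0 + 0.0500·(-3) + (-0.6286)·2 = 0.0152.
u_4 = c_4 − 1.8766·e_1 − 3.6150·e_2 − 0.0152·e_3 = (0.4873, 0.0730, 0.2076, 0.1301, 0.3272).
‖u_4‖ = 0.6402, so e_4 = (0.7612, 0.1140, 0.3242, 0.2033, 0.5110).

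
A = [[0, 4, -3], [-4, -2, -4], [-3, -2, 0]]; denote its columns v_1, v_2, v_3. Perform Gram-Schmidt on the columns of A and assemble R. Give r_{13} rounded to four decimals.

e_1 = v_1/‖v_1‖ = (0, -4, -3)/5.0000 = (0.0000, -0.8000, -0.6000).
r_{13} = e_1·v_3 = 3.2000.

r_{13} = 3.2000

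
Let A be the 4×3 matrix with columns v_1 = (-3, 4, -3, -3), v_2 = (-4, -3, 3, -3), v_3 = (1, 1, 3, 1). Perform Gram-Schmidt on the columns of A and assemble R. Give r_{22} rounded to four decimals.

r_{22} = 6.5574

q_1 = v_1/‖v_1‖ = (-3, 4, -3, -3)/6.5574 = (-0.4575, 0.6100, -0.4575, -0.4575).
r_{12} = q_1·v_2 = 0.0000.
u_2 = v_2 + 0.0000·q_1 = (-4.0000, -3.0000, 3.0000, -3.0000).
r_{22} = ‖u_2‖ = 6.5574.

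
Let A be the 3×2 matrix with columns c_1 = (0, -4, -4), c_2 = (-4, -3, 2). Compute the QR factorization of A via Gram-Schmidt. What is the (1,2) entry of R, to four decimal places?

c_1 = (0, -4, -4); ‖c_1‖ = 5.6569, so q_1 = (0.0000, -0.7071, -0.7071).
r_{12} = q_1·c_2 = 0.7071.

r_{12} = 0.7071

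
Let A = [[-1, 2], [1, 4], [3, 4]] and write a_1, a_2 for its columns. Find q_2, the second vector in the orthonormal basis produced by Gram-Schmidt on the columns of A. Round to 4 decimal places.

a_1 = (-1, 1, 3); ‖a_1‖ = 3.3166, so q_1 = (-0.3015, 0.3015, 0.9045).
q_1·a_2 = (-0.3015)·2 + 0.3015·4 + 0.9045·4 = 4.2212.
u_2 = a_2 − 4.2212·q_1 = (3.2727, 2.7273, 0.1818).
‖u_2‖ = 4.2640, so q_2 = (0.7675, 0.6396, 0.0426).

q_2 = (0.7675, 0.6396, 0.0426)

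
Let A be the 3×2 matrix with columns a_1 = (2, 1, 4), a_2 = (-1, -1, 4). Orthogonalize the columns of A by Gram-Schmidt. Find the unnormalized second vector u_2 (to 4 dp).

u_2 = (-2.2381, -1.6190, 1.5238)

a_1 = (2, 1, 4); ‖a_1‖ = 4.5826, so e_1 = (0.4364, 0.2182, 0.8729).
e_1·a_2 = 0.4364·(-1) + 0.2182·(-1) + 0.8729·4 = 2.8368.
u_2 = a_2 − 2.8368·e_1 = (-2.2381, -1.6190, 1.5238).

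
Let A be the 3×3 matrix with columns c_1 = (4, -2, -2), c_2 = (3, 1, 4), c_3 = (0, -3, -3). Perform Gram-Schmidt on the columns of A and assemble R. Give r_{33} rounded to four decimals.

c_1 = (4, -2, -2); ‖c_1‖ = 4.8990, so q_1 = (0.8165, -0.4082, -0.4082).
q_1·c_2 = 0.8165·3 + (-0.4082)·1 + (-0.4082)·4 = 0.4082.
u_2 = c_2 − 0.4082·q_1 = (2.6667, 1.1667, 4.1667).
‖u_2‖ = 5.0827, so q_2 = (0.5247, 0.2295, 0.8198).
q_1·c_3 = 0.8165·0 + (-0.4082)·(-3) + (-0.4082)·(-3) = 2.4495; q_2·c_3 = 0.5247·0 + 0.2295·(-3) + 0.8198·(-3) = -3.1480.
u_3 = c_3 − 2.4495·q_1 + 3.1480·q_2 = (-0.3484, -1.2774, 0.5806).
r_{33} = ‖u_3‖ = 1.4458.

r_{33} = 1.4458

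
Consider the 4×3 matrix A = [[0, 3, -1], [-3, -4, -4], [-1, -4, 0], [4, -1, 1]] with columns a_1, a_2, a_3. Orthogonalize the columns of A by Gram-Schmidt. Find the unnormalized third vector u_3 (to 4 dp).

a_1 = (0, -3, -1, 4); ‖a_1‖ = 5.0990, so q_1 = (0.0000, -0.5883, -0.1961, 0.7845).
q_1·a_2 = 0.0000·3 + (-0.5883)·(-4) + (-0.1961)·(-4) + 0.7845·(-1) = 2.3534.
u_2 = a_2 − 2.3534·q_1 = (3.0000, -2.6154, -3.5385, -2.8462).
‖u_2‖ = 6.0383, so q_2 = (0.4968, -0.4331, -0.5860, -0.4713).
q_1·a_3 = 0.0000·(-1) + (-0.5883)·(-4) + (-0.1961)·0 + 0.7845·1 = 3.1379; q_2·a_3 = 0.4968·(-1) + (-0.4331)·(-4) + (-0.5860)·0 + (-0.4713)·1 = 0.7643.
u_3 = a_3 − 3.1379·q_1 − 0.7643·q_2 = (-1.3797, -1.8228, 1.0633, -1.1013).

u_3 = (-1.3797, -1.8228, 1.0633, -1.1013)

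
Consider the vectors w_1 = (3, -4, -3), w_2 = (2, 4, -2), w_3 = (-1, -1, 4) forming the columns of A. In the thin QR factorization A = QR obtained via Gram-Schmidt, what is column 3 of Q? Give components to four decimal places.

q_3 = (0.7071, 0.0000, 0.7071)

w_1 = (3, -4, -3); ‖w_1‖ = 5.8310, so q_1 = (0.5145, -0.6860, -0.5145).
q_1·w_2 = 0.5145·2 + (-0.6860)·4 + (-0.5145)·(-2) = -0.6860.
u_2 = w_2 + 0.6860·q_1 = (2.3529, 3.5294, -2.3529).
‖u_2‖ = 4.8507, so q_2 = (0.4851, 0.7276, -0.4851).
q_1·w_3 = 0.5145·(-1) + (-0.6860)·(-1) + (-0.5145)·4 = -1.8865; q_2·w_3 = 0.4851·(-1) + 0.7276·(-1) + (-0.4851)·4 = -3.1530.
u_3 = w_3 + 1.8865·q_1 + 3.1530·q_2 = (1.5000, 0.0000, 1.5000).
‖u_3‖ = 2.1213, so q_3 = (0.7071, 0.0000, 0.7071).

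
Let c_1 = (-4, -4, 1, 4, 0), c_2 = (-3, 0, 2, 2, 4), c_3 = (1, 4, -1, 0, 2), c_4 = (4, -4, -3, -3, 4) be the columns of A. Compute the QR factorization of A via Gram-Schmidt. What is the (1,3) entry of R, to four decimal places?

e_1 = c_1/‖c_1‖ = (-4, -4, 1, 4, 0)/7.0000 = (-0.5714, -0.5714, 0.1429, 0.5714, 0.0000).
r_{13} = e_1·c_3 = -3.0000.

r_{13} = -3.0000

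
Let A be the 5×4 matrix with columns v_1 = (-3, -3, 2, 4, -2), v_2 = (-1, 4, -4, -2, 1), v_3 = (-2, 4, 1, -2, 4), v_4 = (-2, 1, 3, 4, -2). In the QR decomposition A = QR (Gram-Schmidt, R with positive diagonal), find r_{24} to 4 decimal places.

v_1 = (-3, -3, 2, 4, -2); ‖v_1‖ = 6.4807, so q_1 = (-0.4629, -0.4629, 0.3086, 0.6172, -0.3086).
q_1·v_2 = (-0.4629)·(-1) + (-0.4629)·4 + 0.3086·(-4) + 0.6172·(-2) + (-0.3086)·1 = -4.1662.
u_2 = v_2 + 4.1662·q_1 = (-2.9286, 2.0714, -2.7143, 0.5714, -0.2857).
‖u_2‖ = 4.5434, so q_2 = (-0.6446, 0.4559, -0.5974, 0.1258, -0.0629).
r_{24} = q_2·v_4 = 0.5817.

r_{24} = 0.5817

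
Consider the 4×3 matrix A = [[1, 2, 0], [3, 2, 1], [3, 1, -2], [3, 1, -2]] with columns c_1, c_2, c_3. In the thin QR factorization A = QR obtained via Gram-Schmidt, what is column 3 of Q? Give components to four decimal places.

c_1 = (1, 3, 3, 3); ‖c_1‖ = 5.2915, so q_1 = (0.1890, 0.5669, 0.5669, 0.5669).
q_1·c_2 = 0.1890·2 + 0.5669·2 + 0.5669·1 + 0.5669·1 = 2.6458.
u_2 = c_2 − 2.6458·q_1 = (1.5000, 0.5000, -0.5000, -0.5000).
‖u_2‖ = 1.7321, so q_2 = (0.8660, 0.2887, -0.2887, -0.2887).
q_1·c_3 = 0.1890·0 + 0.5669·1 + 0.5669·(-2) + 0.5669·(-2) = -1.7008; q_2·c_3 = 0.8660·0 + 0.2887·1 + (-0.2887)·(-2) + (-0.2887)·(-2) = 1.4434.
u_3 = c_3 + 1.7008·q_1 − 1.4434·q_2 = (-0.9286, 1.5476, -0.6190, -0.6190).
‖u_3‖ = 2.0059, so q_3 = (-0.4629, 0.7715, -0.3086, -0.3086).

q_3 = (-0.4629, 0.7715, -0.3086, -0.3086)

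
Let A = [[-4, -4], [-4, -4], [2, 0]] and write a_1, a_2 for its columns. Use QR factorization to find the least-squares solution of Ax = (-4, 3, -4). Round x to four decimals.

x = (-2.0000, 2.1250)

a_1 = (-4, -4, 2); ‖a_1‖ = 6.0000, so e_1 = (-0.6667, -0.6667, 0.3333).
e_1·a_2 = (-0.6667)·(-4) + (-0.6667)·(-4) + 0.3333·0 = 5.3333.
u_2 = a_2 − 5.3333·e_1 = (-0.4444, -0.4444, -1.7778).
‖u_2‖ = 1.8856, so e_2 = (-0.2357, -0.2357, -0.9428).
Qᵀb = (-0.6667, 4.0069).
Back-substitute: x_2 = 4.0069/1.8856 = 2.1250.
x_1 = (-0.6667 − 5.3333·2.1250)/6.0000 = -2.0000.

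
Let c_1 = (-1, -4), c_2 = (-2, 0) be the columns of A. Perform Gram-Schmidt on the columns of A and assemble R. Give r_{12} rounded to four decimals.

r_{12} = 0.4851

q_1 = c_1/‖c_1‖ = (-1, -4)/4.1231 = (-0.2425, -0.9701).
r_{12} = q_1·c_2 = 0.4851.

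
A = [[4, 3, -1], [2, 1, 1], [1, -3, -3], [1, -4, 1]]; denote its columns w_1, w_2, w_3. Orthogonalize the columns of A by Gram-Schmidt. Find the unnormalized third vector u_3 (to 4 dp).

w_1 = (4, 2, 1, 1); ‖w_1‖ = 4.6904, so e_1 = (0.8528, 0.4264, 0.2132, 0.2132).
e_1·w_2 = 0.8528·3 + 0.4264·1 + 0.2132·(-3) + 0.2132·(-4) = 1.4924.
u_2 = w_2 − 1.4924·e_1 = (1.7273, 0.3636, -3.3182, -4.3182).
‖u_2‖ = 5.7247, so e_2 = (0.3017, 0.0635, -0.5796, -0.7543).
e_1·w_3 = 0.8528·(-1) + 0.4264·1 + 0.2132·(-3) + 0.2132·1 = -0.8528; e_2·w_3 = 0.3017·(-1) + 0.0635·1 + (-0.5796)·(-3) + (-0.7543)·1 = 0.7464.
u_3 = w_3 + 0.8528·e_1 − 0.7464·e_2 = (-0.4979, 1.3162, -2.3856, 1.7448).

u_3 = (-0.4979, 1.3162, -2.3856, 1.7448)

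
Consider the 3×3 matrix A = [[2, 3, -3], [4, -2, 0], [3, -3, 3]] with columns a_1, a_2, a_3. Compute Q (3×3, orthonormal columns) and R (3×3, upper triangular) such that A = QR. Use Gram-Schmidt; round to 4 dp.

a_1 = (2, 4, 3); ‖a_1‖ = 5.3852, so e_1 = (0.3714, 0.7428, 0.5571).
e_1·a_2 = 0.3714·3 + 0.7428·(-2) + 0.5571·(-3) = -2.0426.
u_2 = a_2 + 2.0426·e_1 = (3.7586, -0.4828, -1.8621).
‖u_2‖ = 4.2223, so e_2 = (0.8902, -0.1143, -0.4410).
e_1·a_3 = 0.3714·(-3) + 0.7428·0 + 0.5571·3 = 0.5571; e_2·a_3 = 0.8902·(-3) + (-0.1143)·0 + (-0.4410)·3 = -3.9936.
u_3 = a_3 − 0.5571·e_1 + 3.9936·e_2 = (0.3482, -0.8704, 0.9284).
‖u_3‖ = 1.3194, so e_3 = (0.2639, -0.6597, 0.7037).

Q = [[0.3714, 0.8902, 0.2639], [0.7428, -0.1143, -0.6597], [0.5571, -0.4410, 0.7037]], R = [[5.3852, -2.0426, 0.5571], [0.0000, 4.2223, -3.9936], [0.0000, 0.0000, 1.3194]]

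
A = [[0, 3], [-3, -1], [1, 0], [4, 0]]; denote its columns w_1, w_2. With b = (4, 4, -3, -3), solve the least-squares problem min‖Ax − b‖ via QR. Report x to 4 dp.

x = (-1.1713, 1.1514)

e_1 = w_1/‖w_1‖ = (0, -3, 1, 4)/5.0990 = (0.0000, -0.5883, 0.1961, 0.7845).
r_{12} = e_1·w_2 = 0.5883.
u_2 = w_2 − 0.5883·e_1 = (3.0000, -0.6538, -0.1154, -0.4615).
‖u_2‖ = 3.1071, so e_2 = (0.9655, -0.2104, -0.0371, -0.1485).
Qᵀb = (-5.2951, 3.5775).
Back-substitute: x_2 = 3.5775/3.1071 = 1.1514.
x_1 = (-5.2951 − 0.5883·1.1514)/5.0990 = -1.1713.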